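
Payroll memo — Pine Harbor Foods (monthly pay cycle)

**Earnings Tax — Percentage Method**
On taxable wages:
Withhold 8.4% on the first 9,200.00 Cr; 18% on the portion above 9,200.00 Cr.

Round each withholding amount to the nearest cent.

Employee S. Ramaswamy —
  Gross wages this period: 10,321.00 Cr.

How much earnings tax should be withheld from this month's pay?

974.58 Cr

Earnings Tax: taxable = 10,321.00 Cr
  772.80 Cr + 18% × (10,321.00 Cr − 9,200.00 Cr) = 772.80 Cr + 18% × 1,121.00 Cr = 974.58 Cr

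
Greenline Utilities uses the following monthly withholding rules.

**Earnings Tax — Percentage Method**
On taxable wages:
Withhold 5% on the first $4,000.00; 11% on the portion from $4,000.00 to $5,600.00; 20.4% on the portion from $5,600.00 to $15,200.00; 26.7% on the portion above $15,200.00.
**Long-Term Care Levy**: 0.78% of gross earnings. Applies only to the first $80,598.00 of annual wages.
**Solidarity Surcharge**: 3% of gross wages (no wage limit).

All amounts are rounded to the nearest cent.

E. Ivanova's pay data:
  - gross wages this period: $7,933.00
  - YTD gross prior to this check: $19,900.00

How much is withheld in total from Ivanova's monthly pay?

Earnings Tax: taxable = $7,933.00
  $376.00 + 20.4% × ($7,933.00 − $5,600.00) = $376.00 + 20.4% × $2,333.00 = $851.93
Long-Term Care Levy: 0.78% × $7,933.00 = $61.88
Solidarity Surcharge: 3% × $7,933.00 = $237.99
Total: $851.93 + $61.88 + $237.99 = $1,151.80

$1,151.80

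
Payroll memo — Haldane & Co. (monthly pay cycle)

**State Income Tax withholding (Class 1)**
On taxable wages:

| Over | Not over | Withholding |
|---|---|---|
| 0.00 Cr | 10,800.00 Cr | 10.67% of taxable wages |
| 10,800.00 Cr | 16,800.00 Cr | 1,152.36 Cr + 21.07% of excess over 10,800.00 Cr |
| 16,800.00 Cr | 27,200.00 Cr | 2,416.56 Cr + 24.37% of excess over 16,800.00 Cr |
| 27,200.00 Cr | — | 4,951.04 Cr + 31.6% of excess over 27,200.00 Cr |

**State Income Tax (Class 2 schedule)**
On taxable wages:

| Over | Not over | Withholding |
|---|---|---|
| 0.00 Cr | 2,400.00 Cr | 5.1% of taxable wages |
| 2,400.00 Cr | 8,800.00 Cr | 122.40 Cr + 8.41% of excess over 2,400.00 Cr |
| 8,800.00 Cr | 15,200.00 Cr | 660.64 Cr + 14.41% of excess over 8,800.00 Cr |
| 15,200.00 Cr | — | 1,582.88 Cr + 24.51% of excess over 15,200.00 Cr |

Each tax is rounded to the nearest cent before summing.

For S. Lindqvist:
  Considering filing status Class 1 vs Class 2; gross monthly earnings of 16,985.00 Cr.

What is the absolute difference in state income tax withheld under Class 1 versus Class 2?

441.26 Cr

State Income Tax (Class 1): taxable = 16,985.00 Cr
  2,416.56 Cr + 24.37% × (16,985.00 Cr − 16,800.00 Cr) = 2,416.56 Cr + 24.37% × 185.00 Cr = 2,461.64 Cr
State Income Tax (Class 2): taxable = 16,985.00 Cr
  1,582.88 Cr + 24.51% × (16,985.00 Cr − 15,200.00 Cr) = 1,582.88 Cr + 24.51% × 1,785.00 Cr = 2,020.38 Cr
Difference: |2,461.64 Cr − 2,020.38 Cr| = 441.26 Cr (higher under Class 1)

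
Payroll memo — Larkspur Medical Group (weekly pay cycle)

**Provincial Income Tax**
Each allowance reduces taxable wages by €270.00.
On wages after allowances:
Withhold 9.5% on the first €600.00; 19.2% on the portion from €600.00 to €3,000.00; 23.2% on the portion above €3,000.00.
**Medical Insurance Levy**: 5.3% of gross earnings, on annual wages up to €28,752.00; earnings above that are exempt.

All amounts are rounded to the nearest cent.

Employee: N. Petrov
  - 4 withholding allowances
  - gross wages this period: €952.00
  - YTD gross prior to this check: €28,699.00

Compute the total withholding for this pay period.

Provincial Income Tax: taxable = €952.00 − 4×€270.00 = €-128.00
  Taxable ≤ 0 → €0.00
Medical Insurance Levy: cap €28,752.00 − YTD €28,699.00 = €53.00 subject; 5.3% × €53.00 = €2.81
Total: €0.00 + €2.81 = €2.81

€2.81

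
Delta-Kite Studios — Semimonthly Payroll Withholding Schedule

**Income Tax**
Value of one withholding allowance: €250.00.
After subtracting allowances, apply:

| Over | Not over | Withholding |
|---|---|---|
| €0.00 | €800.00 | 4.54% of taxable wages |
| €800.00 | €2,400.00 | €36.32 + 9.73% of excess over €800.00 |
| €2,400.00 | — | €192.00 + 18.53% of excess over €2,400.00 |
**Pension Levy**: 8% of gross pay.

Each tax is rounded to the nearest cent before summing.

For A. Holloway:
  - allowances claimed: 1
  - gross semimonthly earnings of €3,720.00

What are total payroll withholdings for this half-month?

€687.87

Income Tax: taxable = €3,720.00 − 1×€250.00 = €3,470.00
  €192.00 + 18.53% × (€3,470.00 − €2,400.00) = €192.00 + 18.53% × €1,070.00 = €390.27
Pension Levy: 8% × €3,720.00 = €297.60
Total: €390.27 + €297.60 = €687.87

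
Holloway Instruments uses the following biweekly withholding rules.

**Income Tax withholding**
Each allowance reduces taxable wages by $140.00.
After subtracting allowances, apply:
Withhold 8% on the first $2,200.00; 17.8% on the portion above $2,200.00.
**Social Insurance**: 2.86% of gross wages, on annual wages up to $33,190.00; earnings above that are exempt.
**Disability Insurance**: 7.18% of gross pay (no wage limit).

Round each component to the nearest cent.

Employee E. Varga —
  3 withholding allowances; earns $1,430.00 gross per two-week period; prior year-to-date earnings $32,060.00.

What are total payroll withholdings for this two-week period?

$215.79

Income Tax: taxable = $1,430.00 − 3×$140.00 = $1,010.00
  8% × $1,010.00 = $80.80
Social Insurance: cap $33,190.00 − YTD $32,060.00 = $1,130.00 subject; 2.86% × $1,130.00 = $32.32
Disability Insurance: 7.18% × $1,430.00 = $102.67
Total: $80.80 + $32.32 + $102.67 = $215.79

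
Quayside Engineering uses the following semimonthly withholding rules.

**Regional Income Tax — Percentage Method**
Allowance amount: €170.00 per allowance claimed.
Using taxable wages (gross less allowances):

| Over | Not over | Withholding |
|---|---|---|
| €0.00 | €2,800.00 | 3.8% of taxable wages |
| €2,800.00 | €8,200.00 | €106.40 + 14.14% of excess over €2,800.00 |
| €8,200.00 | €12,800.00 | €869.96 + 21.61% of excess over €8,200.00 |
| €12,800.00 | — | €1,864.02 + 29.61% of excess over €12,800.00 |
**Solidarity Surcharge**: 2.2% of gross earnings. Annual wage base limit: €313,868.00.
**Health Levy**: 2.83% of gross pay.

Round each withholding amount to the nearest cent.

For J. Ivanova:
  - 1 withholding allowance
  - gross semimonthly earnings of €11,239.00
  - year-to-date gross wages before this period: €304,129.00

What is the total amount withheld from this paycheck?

Regional Income Tax: taxable = €11,239.00 − 1×€170.00 = €11,069.00
  €869.96 + 21.61% × (€11,069.00 − €8,200.00) = €869.96 + 21.61% × €2,869.00 = €1,489.95
Solidarity Surcharge: cap €313,868.00 − YTD €304,129.00 = €9,739.00 subject; 2.2% × €9,739.00 = €214.26
Health Levy: 2.83% × €11,239.00 = €318.06
Total: €1,489.95 + €214.26 + €318.06 = €2,022.27

€2,022.27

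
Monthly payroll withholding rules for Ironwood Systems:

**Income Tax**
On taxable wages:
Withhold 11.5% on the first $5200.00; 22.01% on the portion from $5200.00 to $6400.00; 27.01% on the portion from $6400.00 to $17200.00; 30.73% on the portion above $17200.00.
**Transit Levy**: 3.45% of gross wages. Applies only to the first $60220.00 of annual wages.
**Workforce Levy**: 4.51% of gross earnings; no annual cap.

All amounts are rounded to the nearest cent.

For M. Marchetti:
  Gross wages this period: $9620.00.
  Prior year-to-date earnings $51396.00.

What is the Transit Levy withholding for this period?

Transit Levy: cap $60220.00 − YTD $51396.00 = $8824.00 subject; 3.45% × $8824.00 = $304.43

$304.43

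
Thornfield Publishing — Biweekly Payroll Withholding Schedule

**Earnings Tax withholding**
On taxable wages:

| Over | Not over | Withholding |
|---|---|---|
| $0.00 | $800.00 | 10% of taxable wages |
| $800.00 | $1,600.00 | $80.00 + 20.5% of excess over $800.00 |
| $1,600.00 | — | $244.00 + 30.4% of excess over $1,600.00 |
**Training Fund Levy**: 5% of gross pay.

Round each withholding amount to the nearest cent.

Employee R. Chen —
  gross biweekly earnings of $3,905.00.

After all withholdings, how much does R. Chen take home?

Earnings Tax: taxable = $3,905.00
  $244.00 + 30.4% × ($3,905.00 − $1,600.00) = $244.00 + 30.4% × $2,305.00 = $944.72
Training Fund Levy: 5% × $3,905.00 = $195.25
Total withheld: $944.72 + $195.25 = $1,139.97
Net pay: $3,905.00 − $1,139.97 = $2,765.03

$2,765.03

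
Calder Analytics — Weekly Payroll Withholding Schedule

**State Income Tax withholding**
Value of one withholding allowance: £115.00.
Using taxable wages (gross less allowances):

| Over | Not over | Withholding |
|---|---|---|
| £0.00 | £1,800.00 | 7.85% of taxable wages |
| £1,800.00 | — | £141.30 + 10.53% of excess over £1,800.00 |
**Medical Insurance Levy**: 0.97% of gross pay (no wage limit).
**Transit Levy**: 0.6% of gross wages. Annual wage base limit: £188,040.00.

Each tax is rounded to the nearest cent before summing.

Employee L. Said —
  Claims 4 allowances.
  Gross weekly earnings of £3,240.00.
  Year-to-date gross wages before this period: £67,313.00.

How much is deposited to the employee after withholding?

State Income Tax: taxable = £3,240.00 − 4×£115.00 = £2,780.00
  £141.30 + 10.53% × (£2,780.00 − £1,800.00) = £141.30 + 10.53% × £980.00 = £244.49
Medical Insurance Levy: 0.97% × £3,240.00 = £31.43
Transit Levy: 0.6% × £3,240.00 = £19.44
Total withheld: £244.49 + £31.43 + £19.44 = £295.36
Net pay: £3,240.00 − £295.36 = £2,944.64

£2,944.64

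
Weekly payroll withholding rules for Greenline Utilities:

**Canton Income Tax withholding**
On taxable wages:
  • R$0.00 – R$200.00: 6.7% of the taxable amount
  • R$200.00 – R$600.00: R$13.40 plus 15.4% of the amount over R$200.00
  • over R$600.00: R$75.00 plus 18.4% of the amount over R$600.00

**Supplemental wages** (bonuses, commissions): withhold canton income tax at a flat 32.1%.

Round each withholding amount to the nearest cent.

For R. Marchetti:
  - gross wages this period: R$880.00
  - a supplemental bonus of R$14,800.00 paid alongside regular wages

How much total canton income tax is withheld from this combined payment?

R$4,877.32

Canton Income Tax: taxable = R$880.00
  R$75.00 + 18.4% × (R$880.00 − R$600.00) = R$75.00 + 18.4% × R$280.00 = R$126.52
Supplemental (32.1% flat on bonus): 32.1% × R$14,800.00 = R$4,750.80
Total canton income tax: R$126.52 + R$4,750.80 = R$4,877.32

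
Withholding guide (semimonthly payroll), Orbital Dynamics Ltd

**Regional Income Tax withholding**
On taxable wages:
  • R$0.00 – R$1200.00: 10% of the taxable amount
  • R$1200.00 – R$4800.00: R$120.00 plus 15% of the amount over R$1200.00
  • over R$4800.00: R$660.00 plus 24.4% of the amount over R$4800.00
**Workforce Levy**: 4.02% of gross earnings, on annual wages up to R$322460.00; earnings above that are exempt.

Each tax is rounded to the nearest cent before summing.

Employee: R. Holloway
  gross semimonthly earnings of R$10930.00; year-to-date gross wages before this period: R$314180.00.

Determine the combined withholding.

Regional Income Tax: taxable = R$10930.00
  R$660.00 + 24.4% × (R$10930.00 − R$4800.00) = R$660.00 + 24.4% × R$6130.00 = R$2155.72
Workforce Levy: cap R$322460.00 − YTD R$314180.00 = R$8280.00 subject; 4.02% × R$8280.00 = R$332.86
Total: R$2155.72 + R$332.86 = R$2488.58

R$2488.58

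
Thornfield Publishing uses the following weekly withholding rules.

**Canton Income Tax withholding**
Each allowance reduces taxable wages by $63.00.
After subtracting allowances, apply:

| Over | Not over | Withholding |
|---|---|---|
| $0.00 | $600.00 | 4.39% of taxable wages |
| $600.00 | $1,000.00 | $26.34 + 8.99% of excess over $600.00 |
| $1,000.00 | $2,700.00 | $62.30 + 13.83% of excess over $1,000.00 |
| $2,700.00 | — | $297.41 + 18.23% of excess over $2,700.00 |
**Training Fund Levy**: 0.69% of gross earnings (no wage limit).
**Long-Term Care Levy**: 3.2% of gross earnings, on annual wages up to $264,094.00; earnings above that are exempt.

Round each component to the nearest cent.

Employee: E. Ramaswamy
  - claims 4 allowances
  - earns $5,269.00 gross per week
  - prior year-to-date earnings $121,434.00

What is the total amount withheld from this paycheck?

Canton Income Tax: taxable = $5,269.00 − 4×$63.00 = $5,017.00
  $297.41 + 18.23% × ($5,017.00 − $2,700.00) = $297.41 + 18.23% × $2,317.00 = $719.80
Training Fund Levy: 0.69% × $5,269.00 = $36.36
Long-Term Care Levy: 3.2% × $5,269.00 = $168.61
Total: $719.80 + $36.36 + $168.61 = $924.77

$924.77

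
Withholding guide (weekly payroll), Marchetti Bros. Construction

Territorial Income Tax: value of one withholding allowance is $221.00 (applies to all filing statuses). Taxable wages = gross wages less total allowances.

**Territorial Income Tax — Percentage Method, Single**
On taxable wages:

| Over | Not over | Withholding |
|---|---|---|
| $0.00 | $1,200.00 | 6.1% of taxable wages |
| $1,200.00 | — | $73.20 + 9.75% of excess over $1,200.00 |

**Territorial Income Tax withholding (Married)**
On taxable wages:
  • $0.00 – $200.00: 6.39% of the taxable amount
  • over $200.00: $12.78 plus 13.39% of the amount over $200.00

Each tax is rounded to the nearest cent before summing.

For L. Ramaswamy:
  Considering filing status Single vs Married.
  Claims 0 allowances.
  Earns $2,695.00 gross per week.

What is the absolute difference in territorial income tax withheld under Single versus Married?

$127.90

Territorial Income Tax (Single): taxable = $2,695.00
  $73.20 + 9.75% × ($2,695.00 − $1,200.00) = $73.20 + 9.75% × $1,495.00 = $218.96
Territorial Income Tax (Married): taxable = $2,695.00
  $12.78 + 13.39% × ($2,695.00 − $200.00) = $12.78 + 13.39% × $2,495.00 = $346.86
Difference: |$218.96 − $346.86| = $127.90 (higher under Married)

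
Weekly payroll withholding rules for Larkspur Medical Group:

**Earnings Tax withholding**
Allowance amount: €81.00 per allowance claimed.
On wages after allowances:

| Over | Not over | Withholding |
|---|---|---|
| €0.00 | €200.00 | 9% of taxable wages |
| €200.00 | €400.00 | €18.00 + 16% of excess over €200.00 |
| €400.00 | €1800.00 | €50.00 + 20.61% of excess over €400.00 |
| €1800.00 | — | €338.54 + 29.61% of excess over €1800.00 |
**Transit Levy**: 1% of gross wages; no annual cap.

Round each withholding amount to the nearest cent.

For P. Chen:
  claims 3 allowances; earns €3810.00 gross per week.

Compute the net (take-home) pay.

Earnings Tax: taxable = €3810.00 − 3×€81.00 = €3567.00
  €338.54 + 29.61% × (€3567.00 − €1800.00) = €338.54 + 29.61% × €1767.00 = €861.75
Transit Levy: 1% × €3810.00 = €38.10
Total withheld: €861.75 + €38.10 = €899.85
Net pay: €3810.00 − €899.85 = €2910.15

€2910.15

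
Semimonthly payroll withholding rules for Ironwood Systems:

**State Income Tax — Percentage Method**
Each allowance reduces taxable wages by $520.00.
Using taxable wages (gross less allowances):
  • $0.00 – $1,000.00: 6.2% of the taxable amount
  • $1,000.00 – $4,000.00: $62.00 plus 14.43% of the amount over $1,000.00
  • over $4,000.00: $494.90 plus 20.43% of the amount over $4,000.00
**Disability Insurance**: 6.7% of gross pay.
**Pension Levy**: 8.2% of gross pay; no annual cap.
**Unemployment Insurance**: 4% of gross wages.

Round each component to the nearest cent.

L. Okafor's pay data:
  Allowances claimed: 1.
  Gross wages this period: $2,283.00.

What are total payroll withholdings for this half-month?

$603.59

State Income Tax: taxable = $2,283.00 − 1×$520.00 = $1,763.00
  $62.00 + 14.43% × ($1,763.00 − $1,000.00) = $62.00 + 14.43% × $763.00 = $172.10
Disability Insurance: 6.7% × $2,283.00 = $152.96
Pension Levy: 8.2% × $2,283.00 = $187.21
Unemployment Insurance: 4% × $2,283.00 = $91.32
Total: $172.10 + $152.96 + $187.21 + $91.32 = $603.59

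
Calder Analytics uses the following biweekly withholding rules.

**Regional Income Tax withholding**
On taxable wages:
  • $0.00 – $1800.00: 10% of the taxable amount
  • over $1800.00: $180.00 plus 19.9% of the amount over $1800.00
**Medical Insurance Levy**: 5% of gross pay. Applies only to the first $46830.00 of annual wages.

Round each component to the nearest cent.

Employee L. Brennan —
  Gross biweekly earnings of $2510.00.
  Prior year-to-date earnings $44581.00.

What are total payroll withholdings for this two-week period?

Regional Income Tax: taxable = $2510.00
  $180.00 + 19.9% × ($2510.00 − $1800.00) = $180.00 + 19.9% × $710.00 = $321.29
Medical Insurance Levy: cap $46830.00 − YTD $44581.00 = $2249.00 subject; 5% × $2249.00 = $112.45
Total: $321.29 + $112.45 = $433.74

$433.74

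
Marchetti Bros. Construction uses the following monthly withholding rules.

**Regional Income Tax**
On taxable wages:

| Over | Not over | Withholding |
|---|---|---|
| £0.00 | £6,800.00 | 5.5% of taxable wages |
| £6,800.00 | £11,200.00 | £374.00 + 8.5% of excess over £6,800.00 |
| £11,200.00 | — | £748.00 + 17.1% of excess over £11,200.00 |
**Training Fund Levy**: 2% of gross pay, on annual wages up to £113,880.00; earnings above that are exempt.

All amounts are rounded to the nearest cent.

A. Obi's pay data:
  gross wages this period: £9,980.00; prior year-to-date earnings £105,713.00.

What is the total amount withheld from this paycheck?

Regional Income Tax: taxable = £9,980.00
  £374.00 + 8.5% × (£9,980.00 − £6,800.00) = £374.00 + 8.5% × £3,180.00 = £644.30
Training Fund Levy: cap £113,880.00 − YTD £105,713.00 = £8,167.00 subject; 2% × £8,167.00 = £163.34
Total: £644.30 + £163.34 = £807.64

£807.64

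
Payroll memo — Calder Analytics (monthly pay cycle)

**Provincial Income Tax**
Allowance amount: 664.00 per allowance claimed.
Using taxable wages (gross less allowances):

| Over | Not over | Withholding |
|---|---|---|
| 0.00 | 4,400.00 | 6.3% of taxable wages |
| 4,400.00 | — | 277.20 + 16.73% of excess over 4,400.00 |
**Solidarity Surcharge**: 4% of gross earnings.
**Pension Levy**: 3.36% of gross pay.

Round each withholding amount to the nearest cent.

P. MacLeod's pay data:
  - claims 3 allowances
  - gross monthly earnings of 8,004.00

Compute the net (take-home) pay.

6,868.02

Provincial Income Tax: taxable = 8,004.00 − 3×664.00 = 6,012.00
  277.20 + 16.73% × (6,012.00 − 4,400.00) = 277.20 + 16.73% × 1,612.00 = 546.89
Solidarity Surcharge: 4% × 8,004.00 = 320.16
Pension Levy: 3.36% × 8,004.00 = 268.93
Total withheld: 546.89 + 320.16 + 268.93 = 1,135.98
Net pay: 8,004.00 − 1,135.98 = 6,868.02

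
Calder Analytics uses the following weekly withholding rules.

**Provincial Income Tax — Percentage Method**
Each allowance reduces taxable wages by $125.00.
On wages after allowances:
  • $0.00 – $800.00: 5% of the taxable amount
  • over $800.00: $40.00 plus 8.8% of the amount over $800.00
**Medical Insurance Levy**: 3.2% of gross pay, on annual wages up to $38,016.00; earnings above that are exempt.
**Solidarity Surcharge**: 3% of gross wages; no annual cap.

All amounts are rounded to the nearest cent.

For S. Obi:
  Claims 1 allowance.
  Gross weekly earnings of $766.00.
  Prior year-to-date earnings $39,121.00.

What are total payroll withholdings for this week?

$55.03

Provincial Income Tax: taxable = $766.00 − 1×$125.00 = $641.00
  5% × $641.00 = $32.05
Medical Insurance Levy: YTD $39,121.00 ≥ cap $38,016.00 → $0.00
Solidarity Surcharge: 3% × $766.00 = $22.98
Total: $32.05 + $0.00 + $22.98 = $55.03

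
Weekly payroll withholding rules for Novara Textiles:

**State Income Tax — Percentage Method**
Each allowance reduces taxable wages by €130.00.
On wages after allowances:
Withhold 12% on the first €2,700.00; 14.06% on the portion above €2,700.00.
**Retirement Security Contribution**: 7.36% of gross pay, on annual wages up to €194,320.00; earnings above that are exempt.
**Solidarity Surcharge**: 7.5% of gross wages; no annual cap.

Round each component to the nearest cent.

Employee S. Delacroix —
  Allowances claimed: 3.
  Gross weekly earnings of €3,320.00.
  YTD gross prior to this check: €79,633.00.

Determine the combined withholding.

€849.69

State Income Tax: taxable = €3,320.00 − 3×€130.00 = €2,930.00
  €324.00 + 14.06% × (€2,930.00 − €2,700.00) = €324.00 + 14.06% × €230.00 = €356.34
Retirement Security Contribution: 7.36% × €3,320.00 = €244.35
Solidarity Surcharge: 7.5% × €3,320.00 = €249.00
Total: €356.34 + €244.35 + €249.00 = €849.69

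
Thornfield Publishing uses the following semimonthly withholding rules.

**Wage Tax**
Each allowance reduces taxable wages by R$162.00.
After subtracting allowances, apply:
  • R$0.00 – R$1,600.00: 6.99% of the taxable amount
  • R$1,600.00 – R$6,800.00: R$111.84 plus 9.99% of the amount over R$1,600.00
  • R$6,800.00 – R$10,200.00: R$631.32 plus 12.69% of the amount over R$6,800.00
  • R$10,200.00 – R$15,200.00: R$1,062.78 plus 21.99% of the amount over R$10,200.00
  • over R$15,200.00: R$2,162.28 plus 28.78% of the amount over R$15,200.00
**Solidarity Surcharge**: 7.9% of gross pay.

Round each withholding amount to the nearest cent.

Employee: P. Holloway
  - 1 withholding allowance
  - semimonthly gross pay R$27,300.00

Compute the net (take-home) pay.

Wage Tax: taxable = R$27,300.00 − 1×R$162.00 = R$27,138.00
  R$2,162.28 + 28.78% × (R$27,138.00 − R$15,200.00) = R$2,162.28 + 28.78% × R$11,938.00 = R$5,598.04
Solidarity Surcharge: 7.9% × R$27,300.00 = R$2,156.70
Total withheld: R$5,598.04 + R$2,156.70 = R$7,754.74
Net pay: R$27,300.00 − R$7,754.74 = R$19,545.26

R$19,545.26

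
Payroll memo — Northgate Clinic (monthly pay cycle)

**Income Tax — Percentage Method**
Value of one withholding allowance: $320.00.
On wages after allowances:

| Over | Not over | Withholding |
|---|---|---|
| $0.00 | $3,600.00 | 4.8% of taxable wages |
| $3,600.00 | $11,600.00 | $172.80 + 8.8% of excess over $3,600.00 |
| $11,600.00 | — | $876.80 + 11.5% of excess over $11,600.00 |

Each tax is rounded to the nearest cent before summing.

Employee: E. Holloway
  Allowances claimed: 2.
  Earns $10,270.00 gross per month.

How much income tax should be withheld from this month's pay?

$703.44

Income Tax: taxable = $10,270.00 − 2×$320.00 = $9,630.00
  $172.80 + 8.8% × ($9,630.00 − $3,600.00) = $172.80 + 8.8% × $6,030.00 = $703.44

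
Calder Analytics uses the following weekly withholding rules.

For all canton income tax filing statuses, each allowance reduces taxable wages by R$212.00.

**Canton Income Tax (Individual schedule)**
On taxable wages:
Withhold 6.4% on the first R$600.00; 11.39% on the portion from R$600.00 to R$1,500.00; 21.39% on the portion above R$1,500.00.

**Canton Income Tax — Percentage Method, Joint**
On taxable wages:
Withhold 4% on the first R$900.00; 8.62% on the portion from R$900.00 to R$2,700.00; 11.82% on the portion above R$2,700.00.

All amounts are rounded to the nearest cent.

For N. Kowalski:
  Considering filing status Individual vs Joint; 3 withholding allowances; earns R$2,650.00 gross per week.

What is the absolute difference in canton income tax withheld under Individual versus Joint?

R$118.82

Canton Income Tax (Individual): taxable = R$2,650.00 − 3×R$212.00 = R$2,014.00
  R$140.91 + 21.39% × (R$2,014.00 − R$1,500.00) = R$140.91 + 21.39% × R$514.00 = R$250.85
Canton Income Tax (Joint): taxable = R$2,650.00 − 3×R$212.00 = R$2,014.00
  R$36.00 + 8.62% × (R$2,014.00 − R$900.00) = R$36.00 + 8.62% × R$1,114.00 = R$132.03
Difference: |R$250.85 − R$132.03| = R$118.82 (higher under Individual)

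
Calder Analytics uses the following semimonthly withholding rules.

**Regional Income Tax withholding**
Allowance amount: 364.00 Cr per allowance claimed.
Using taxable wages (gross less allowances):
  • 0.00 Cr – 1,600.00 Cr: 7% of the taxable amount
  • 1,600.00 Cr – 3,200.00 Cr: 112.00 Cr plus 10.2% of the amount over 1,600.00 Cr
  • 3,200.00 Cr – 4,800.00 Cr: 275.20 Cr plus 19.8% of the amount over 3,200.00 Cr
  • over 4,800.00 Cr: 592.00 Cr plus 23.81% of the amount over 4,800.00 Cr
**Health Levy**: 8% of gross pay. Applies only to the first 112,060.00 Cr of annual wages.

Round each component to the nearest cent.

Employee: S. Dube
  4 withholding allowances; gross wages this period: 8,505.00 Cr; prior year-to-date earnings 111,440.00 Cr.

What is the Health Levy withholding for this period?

49.60 Cr

Health Levy: cap 112,060.00 Cr − YTD 111,440.00 Cr = 620.00 Cr subject; 8% × 620.00 Cr = 49.60 Cr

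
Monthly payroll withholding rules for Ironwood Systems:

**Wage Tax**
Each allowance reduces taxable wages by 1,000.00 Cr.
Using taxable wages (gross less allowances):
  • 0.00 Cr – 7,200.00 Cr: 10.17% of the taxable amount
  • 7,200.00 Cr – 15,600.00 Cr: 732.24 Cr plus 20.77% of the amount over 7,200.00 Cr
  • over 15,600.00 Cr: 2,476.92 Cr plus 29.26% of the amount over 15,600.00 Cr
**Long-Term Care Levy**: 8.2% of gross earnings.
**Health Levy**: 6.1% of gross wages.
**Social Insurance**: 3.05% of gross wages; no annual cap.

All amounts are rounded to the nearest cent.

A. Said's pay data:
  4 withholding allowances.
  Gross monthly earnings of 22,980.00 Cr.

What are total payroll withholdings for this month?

Wage Tax: taxable = 22,980.00 Cr − 4×1,000.00 Cr = 18,980.00 Cr
  2,476.92 Cr + 29.26% × (18,980.00 Cr − 15,600.00 Cr) = 2,476.92 Cr + 29.26% × 3,380.00 Cr = 3,465.91 Cr
Long-Term Care Levy: 8.2% × 22,980.00 Cr = 1,884.36 Cr
Health Levy: 6.1% × 22,980.00 Cr = 1,401.78 Cr
Social Insurance: 3.05% × 22,980.00 Cr = 700.89 Cr
Total: 3,465.91 Cr + 1,884.36 Cr + 1,401.78 Cr + 700.89 Cr = 7,452.94 Cr

7,452.94 Cr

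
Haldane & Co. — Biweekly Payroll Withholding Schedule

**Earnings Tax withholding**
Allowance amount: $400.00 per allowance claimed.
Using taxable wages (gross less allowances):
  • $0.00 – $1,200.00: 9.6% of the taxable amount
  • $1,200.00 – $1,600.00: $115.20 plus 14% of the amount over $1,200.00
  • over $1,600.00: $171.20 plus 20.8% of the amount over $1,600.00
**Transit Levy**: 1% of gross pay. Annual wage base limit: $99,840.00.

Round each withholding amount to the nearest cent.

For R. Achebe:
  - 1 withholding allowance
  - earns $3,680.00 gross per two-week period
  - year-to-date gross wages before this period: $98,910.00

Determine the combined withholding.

$529.94

Earnings Tax: taxable = $3,680.00 − 1×$400.00 = $3,280.00
  $171.20 + 20.8% × ($3,280.00 − $1,600.00) = $171.20 + 20.8% × $1,680.00 = $520.64
Transit Levy: cap $99,840.00 − YTD $98,910.00 = $930.00 subject; 1% × $930.00 = $9.30
Total: $520.64 + $9.30 = $529.94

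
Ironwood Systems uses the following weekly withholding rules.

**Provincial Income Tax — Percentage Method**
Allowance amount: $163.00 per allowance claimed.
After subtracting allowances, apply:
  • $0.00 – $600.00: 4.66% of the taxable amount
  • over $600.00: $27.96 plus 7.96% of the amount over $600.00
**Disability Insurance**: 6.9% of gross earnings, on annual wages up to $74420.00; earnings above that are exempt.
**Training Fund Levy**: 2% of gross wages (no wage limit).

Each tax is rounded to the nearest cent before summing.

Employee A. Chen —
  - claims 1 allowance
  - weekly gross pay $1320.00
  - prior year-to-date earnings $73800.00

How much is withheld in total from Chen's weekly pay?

$141.48

Provincial Income Tax: taxable = $1320.00 − 1×$163.00 = $1157.00
  $27.96 + 7.96% × ($1157.00 − $600.00) = $27.96 + 7.96% × $557.00 = $72.30
Disability Insurance: cap $74420.00 − YTD $73800.00 = $620.00 subject; 6.9% × $620.00 = $42.78
Training Fund Levy: 2% × $1320.00 = $26.40
Total: $72.30 + $42.78 + $26.40 = $141.48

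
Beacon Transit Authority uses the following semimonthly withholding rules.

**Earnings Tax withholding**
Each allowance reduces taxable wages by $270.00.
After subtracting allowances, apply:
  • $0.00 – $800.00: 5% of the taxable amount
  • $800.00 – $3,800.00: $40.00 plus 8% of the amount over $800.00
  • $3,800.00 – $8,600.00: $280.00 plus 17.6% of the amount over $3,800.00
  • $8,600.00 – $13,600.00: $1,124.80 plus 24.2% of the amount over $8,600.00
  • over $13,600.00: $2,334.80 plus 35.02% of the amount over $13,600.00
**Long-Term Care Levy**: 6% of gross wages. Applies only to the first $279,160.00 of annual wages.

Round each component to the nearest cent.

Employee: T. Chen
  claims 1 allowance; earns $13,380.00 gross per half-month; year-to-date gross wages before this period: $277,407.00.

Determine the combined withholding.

$2,321.40

Earnings Tax: taxable = $13,380.00 − 1×$270.00 = $13,110.00
  $1,124.80 + 24.2% × ($13,110.00 − $8,600.00) = $1,124.80 + 24.2% × $4,510.00 = $2,216.22
Long-Term Care Levy: cap $279,160.00 − YTD $277,407.00 = $1,753.00 subject; 6% × $1,753.00 = $105.18
Total: $2,216.22 + $105.18 = $2,321.40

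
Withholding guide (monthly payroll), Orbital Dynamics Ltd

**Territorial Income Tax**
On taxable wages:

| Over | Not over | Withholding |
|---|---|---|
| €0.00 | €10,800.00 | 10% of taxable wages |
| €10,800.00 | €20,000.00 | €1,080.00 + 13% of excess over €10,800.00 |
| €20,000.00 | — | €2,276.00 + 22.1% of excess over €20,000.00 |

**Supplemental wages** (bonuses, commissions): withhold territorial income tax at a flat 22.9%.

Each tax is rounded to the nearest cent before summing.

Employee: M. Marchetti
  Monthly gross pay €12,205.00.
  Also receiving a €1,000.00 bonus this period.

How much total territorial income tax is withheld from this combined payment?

Territorial Income Tax: taxable = €12,205.00
  €1,080.00 + 13% × (€12,205.00 − €10,800.00) = €1,080.00 + 13% × €1,405.00 = €1,262.65
Supplemental (22.9% flat on bonus): 22.9% × €1,000.00 = €229.00
Total territorial income tax: €1,262.65 + €229.00 = €1,491.65

€1,491.65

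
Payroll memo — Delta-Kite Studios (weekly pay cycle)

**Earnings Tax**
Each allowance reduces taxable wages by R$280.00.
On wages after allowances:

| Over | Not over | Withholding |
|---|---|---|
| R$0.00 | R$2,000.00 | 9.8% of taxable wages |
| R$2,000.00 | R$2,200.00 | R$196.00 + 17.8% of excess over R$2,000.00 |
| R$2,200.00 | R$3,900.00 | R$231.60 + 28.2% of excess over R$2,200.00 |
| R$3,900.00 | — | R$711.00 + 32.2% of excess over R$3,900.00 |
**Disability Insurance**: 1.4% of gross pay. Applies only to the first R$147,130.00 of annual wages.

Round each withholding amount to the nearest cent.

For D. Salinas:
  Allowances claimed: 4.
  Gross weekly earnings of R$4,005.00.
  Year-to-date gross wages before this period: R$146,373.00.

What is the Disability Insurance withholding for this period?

R$10.60

Disability Insurance: cap R$147,130.00 − YTD R$146,373.00 = R$757.00 subject; 1.4% × R$757.00 = R$10.60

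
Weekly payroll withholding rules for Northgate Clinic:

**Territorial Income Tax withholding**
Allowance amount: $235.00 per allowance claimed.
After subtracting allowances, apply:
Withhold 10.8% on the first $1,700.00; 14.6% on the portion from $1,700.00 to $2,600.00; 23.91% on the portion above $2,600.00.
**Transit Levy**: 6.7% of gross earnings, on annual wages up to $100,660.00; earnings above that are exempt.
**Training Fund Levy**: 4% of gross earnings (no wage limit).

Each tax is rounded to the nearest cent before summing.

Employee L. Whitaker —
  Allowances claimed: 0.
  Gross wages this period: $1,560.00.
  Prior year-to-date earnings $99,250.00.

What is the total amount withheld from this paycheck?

Territorial Income Tax: taxable = $1,560.00
  10.8% × $1,560.00 = $168.48
Transit Levy: cap $100,660.00 − YTD $99,250.00 = $1,410.00 subject; 6.7% × $1,410.00 = $94.47
Training Fund Levy: 4% × $1,560.00 = $62.40
Total: $168.48 + $94.47 + $62.40 = $325.35

$325.35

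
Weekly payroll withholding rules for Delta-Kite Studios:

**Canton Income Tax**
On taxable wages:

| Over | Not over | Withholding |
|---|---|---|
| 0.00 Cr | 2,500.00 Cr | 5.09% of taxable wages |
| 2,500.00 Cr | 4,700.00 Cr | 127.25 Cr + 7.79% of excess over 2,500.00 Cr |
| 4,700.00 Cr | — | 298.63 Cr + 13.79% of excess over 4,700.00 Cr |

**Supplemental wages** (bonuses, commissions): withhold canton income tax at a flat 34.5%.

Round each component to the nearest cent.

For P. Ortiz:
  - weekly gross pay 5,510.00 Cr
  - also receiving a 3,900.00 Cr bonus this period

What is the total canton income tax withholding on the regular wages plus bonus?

1,755.83 Cr

Canton Income Tax: taxable = 5,510.00 Cr
  298.63 Cr + 13.79% × (5,510.00 Cr − 4,700.00 Cr) = 298.63 Cr + 13.79% × 810.00 Cr = 410.33 Cr
Supplemental (34.5% flat on bonus): 34.5% × 3,900.00 Cr = 1,345.50 Cr
Total canton income tax: 410.33 Cr + 1,345.50 Cr = 1,755.83 Cr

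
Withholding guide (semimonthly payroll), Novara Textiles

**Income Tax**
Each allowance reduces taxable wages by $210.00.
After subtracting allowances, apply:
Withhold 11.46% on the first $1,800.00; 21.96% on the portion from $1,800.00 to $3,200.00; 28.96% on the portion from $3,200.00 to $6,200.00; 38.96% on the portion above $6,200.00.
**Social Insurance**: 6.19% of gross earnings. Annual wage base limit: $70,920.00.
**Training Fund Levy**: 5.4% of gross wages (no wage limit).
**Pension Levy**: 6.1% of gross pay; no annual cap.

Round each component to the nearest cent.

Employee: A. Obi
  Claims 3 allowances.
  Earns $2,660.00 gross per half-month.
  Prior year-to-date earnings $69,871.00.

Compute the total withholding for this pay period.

Income Tax: taxable = $2,660.00 − 3×$210.00 = $2,030.00
  $206.28 + 21.96% × ($2,030.00 − $1,800.00) = $206.28 + 21.96% × $230.00 = $256.79
Social Insurance: cap $70,920.00 − YTD $69,871.00 = $1,049.00 subject; 6.19% × $1,049.00 = $64.93
Training Fund Levy: 5.4% × $2,660.00 = $143.64
Pension Levy: 6.1% × $2,660.00 = $162.26
Total: $256.79 + $64.93 + $143.64 + $162.26 = $627.62

$627.62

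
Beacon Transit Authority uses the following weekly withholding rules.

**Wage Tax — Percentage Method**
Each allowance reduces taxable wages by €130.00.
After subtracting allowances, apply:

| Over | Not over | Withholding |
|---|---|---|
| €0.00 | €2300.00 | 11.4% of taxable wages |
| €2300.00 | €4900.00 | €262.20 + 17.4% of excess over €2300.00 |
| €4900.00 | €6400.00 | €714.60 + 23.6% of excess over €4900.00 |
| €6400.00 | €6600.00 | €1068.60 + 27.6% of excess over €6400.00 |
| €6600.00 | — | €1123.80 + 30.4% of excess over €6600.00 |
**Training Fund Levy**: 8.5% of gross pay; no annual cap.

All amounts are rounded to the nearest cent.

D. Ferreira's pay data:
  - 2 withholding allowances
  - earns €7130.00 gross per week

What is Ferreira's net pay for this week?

Wage Tax: taxable = €7130.00 − 2×€130.00 = €6870.00
  €1123.80 + 30.4% × (€6870.00 − €6600.00) = €1123.80 + 30.4% × €270.00 = €1205.88
Training Fund Levy: 8.5% × €7130.00 = €606.05
Total withheld: €1205.88 + €606.05 = €1811.93
Net pay: €7130.00 − €1811.93 = €5318.07

€5318.07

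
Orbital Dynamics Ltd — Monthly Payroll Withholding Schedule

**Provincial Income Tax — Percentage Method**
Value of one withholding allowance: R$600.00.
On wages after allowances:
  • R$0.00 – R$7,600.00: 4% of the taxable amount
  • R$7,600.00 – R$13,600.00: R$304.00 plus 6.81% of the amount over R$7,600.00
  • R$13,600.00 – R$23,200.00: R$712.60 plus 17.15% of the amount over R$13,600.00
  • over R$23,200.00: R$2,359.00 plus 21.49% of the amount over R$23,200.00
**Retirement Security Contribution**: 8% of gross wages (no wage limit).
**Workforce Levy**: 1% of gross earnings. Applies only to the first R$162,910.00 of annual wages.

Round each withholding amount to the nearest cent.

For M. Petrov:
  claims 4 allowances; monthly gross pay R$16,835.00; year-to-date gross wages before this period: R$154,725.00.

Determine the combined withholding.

R$2,284.45

Provincial Income Tax: taxable = R$16,835.00 − 4×R$600.00 = R$14,435.00
  R$712.60 + 17.15% × (R$14,435.00 − R$13,600.00) = R$712.60 + 17.15% × R$835.00 = R$855.80
Retirement Security Contribution: 8% × R$16,835.00 = R$1,346.80
Workforce Levy: cap R$162,910.00 − YTD R$154,725.00 = R$8,185.00 subject; 1% × R$8,185.00 = R$81.85
Total: R$855.80 + R$1,346.80 + R$81.85 = R$2,284.45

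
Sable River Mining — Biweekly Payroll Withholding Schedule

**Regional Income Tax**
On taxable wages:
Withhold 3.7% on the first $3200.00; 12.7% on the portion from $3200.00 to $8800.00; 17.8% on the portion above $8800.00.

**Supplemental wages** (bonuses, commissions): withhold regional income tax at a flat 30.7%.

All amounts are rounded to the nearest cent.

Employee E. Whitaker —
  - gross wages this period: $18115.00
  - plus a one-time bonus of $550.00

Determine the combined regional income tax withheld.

Regional Income Tax: taxable = $18115.00
  $829.60 + 17.8% × ($18115.00 − $8800.00) = $829.60 + 17.8% × $9315.00 = $2487.67
Supplemental (30.7% flat on bonus): 30.7% × $550.00 = $168.85
Total regional income tax: $2487.67 + $168.85 = $2656.52

$2656.52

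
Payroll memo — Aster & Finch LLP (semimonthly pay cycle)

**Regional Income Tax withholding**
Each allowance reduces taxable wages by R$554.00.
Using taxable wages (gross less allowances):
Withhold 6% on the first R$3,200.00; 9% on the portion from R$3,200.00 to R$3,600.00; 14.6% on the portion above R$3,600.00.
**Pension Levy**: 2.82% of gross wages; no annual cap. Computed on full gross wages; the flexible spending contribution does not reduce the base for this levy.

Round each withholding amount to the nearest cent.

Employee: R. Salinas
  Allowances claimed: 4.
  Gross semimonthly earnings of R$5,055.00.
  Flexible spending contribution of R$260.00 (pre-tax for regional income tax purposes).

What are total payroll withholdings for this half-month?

Regional Income Tax: taxable = R$5,055.00 − R$260.00 − 4×R$554.00 = R$2,579.00
  6% × R$2,579.00 = R$154.74
Pension Levy: 2.82% × R$5,055.00 = R$142.55
Total: R$154.74 + R$142.55 = R$297.29

R$297.29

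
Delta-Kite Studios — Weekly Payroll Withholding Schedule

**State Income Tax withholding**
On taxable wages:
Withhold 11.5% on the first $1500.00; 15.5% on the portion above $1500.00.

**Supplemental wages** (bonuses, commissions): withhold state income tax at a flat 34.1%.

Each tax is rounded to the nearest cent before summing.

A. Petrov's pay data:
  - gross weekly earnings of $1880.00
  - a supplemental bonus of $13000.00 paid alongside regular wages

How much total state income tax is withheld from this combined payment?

State Income Tax: taxable = $1880.00
  $172.50 + 15.5% × ($1880.00 − $1500.00) = $172.50 + 15.5% × $380.00 = $231.40
Supplemental (34.1% flat on bonus): 34.1% × $13000.00 = $4433.00
Total state income tax: $231.40 + $4433.00 = $4664.40

$4664.40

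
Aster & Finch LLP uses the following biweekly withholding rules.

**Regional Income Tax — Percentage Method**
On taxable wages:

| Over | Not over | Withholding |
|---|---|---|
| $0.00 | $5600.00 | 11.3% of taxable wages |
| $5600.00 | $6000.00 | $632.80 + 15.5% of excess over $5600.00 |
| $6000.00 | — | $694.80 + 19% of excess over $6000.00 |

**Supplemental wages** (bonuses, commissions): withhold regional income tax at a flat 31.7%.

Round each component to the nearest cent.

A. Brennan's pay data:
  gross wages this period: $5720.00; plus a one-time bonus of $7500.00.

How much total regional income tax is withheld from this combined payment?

$3028.90

Regional Income Tax: taxable = $5720.00
  $632.80 + 15.5% × ($5720.00 − $5600.00) = $632.80 + 15.5% × $120.00 = $651.40
Supplemental (31.7% flat on bonus): 31.7% × $7500.00 = $2377.50
Total regional income tax: $651.40 + $2377.50 = $3028.90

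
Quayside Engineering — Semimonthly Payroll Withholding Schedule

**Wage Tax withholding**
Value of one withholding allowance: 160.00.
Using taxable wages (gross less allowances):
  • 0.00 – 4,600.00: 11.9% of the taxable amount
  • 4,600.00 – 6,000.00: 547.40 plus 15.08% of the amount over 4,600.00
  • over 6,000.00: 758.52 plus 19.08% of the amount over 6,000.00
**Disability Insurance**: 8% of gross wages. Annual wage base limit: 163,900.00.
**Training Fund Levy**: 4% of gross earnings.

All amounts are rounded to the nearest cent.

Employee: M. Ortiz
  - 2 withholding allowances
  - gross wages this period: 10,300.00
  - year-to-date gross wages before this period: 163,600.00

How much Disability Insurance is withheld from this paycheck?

24.00

Disability Insurance: cap 163,900.00 − YTD 163,600.00 = 300.00 subject; 8% × 300.00 = 24.00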